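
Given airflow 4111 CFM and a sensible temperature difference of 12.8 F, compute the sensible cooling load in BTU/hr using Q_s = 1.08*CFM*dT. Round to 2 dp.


Q = 1.08 * 4111 * 12.8 = 56830.46 BTU/hr

56830.46 BTU/hr


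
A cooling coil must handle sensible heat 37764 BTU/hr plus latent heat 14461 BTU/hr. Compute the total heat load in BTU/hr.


Qt = 37764 + 14461 = 52225 BTU/hr

52225 BTU/hr


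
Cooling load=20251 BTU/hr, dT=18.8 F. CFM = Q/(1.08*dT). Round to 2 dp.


CFM = 20251 / (1.08 * 18.8) = 997.39

997.39 CFM


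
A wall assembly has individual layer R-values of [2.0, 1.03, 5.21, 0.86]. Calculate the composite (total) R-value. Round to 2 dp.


R_total = 2.0 + 1.03 + 5.21 + 0.86 = 9.10

9.10


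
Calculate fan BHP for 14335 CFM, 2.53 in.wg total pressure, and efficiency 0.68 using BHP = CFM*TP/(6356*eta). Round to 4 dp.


BHP = 14335 * 2.53 / (6356 * 0.68) = 8.3912 hp

8.3912 hp


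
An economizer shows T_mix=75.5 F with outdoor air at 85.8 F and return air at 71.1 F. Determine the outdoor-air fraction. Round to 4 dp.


frac = (75.5 - 71.1) / (85.8 - 71.1) = 0.2993

0.2993


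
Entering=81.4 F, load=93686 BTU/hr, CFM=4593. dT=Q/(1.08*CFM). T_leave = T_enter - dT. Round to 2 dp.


dT = 93686/(1.08*4593) = 18.8866
T_leave = 81.4 - 18.8866 = 62.51 F

62.51 F


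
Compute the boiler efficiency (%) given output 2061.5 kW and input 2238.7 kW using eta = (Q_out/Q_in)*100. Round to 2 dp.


eta = (2061.5/2238.7)*100 = 92.08 %

92.08 %


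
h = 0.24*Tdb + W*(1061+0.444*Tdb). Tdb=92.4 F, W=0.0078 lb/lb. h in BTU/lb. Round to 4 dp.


h = 0.24*92.4 + 0.0078*(1061+0.444*92.4) = 30.7718 BTU/lb

30.7718 BTU/lb


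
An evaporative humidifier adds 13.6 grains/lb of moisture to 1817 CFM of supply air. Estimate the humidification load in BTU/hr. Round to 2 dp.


Q = 0.68 * 1817 * 13.6 = 16803.62 BTU/hr

16803.62 BTU/hr


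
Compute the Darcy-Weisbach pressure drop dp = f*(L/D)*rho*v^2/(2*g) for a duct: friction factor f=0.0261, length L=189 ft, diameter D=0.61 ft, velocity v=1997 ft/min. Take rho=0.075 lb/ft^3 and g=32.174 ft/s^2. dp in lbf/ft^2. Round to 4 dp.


v_fps = 1997/60 = 33.2833 ft/s
dp = 0.0261*(189/0.61)*0.075*33.2833^2/(2*32.174) = 10.4412 lbf/ft^2

10.4412 lbf/ft^2


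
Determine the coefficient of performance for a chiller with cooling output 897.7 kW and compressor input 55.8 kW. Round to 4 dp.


COP = 897.7 / 55.8 = 16.0878

16.0878


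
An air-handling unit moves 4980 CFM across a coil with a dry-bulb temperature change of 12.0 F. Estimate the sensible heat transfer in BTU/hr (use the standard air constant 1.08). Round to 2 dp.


Q = 1.08 * 4980 * 12.0 = 64540.80 BTU/hr

64540.80 BTU/hr


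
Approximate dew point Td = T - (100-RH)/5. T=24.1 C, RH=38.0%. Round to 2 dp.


Td = 24.1 - (100-38.0)/5 = 11.70 C

11.70 C


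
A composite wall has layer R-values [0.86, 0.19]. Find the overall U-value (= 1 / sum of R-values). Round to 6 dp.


R_total = 0.86 + 0.19 = 1.05
U = 1/1.05 = 0.952381

0.952381


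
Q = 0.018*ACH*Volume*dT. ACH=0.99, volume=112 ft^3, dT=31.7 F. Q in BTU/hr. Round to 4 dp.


Q = 0.018 * 0.99 * 112 * 31.7 = 63.2681 BTU/hr

63.2681 BTU/hr


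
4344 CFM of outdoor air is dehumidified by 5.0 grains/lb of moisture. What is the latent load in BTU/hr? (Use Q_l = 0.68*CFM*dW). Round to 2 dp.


Q = 0.68 * 4344 * 5.0 = 14769.60 BTU/hr

14769.60 BTU/hr


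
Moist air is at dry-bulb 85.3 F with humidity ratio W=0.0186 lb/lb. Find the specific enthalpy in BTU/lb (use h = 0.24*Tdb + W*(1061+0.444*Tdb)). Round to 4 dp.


h = 0.24*85.3 + 0.0186*(1061+0.444*85.3) = 40.9110 BTU/lb

40.9110 BTU/lb


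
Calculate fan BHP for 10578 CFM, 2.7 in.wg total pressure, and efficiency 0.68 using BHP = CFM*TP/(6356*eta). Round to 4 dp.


BHP = 10578 * 2.7 / (6356 * 0.68) = 6.6081 hp

6.6081 hp


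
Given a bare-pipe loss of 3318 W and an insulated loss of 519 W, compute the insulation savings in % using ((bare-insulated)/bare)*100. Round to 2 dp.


Savings = ((3318-519)/3318)*100 = 84.36 %

84.36 %


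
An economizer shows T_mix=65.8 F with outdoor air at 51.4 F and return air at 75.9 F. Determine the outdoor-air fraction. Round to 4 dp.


frac = (65.8 - 75.9) / (51.4 - 75.9) = 0.4122

0.4122


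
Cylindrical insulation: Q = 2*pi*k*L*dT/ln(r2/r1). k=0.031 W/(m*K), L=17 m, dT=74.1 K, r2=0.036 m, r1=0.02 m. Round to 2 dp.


Q = 2*pi*0.031*17*74.1/ln(0.036/0.02) = 417.44 W

417.44 W


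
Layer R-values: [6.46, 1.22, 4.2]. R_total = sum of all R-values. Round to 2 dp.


R_total = 6.46 + 1.22 + 4.2 = 11.88

11.88


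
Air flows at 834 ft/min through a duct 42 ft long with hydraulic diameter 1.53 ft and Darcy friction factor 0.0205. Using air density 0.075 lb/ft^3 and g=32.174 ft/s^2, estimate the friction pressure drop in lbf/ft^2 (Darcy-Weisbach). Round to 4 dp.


v_fps = 834/60 = 13.9 ft/s
dp = 0.0205*(42/1.53)*0.075*13.9^2/(2*32.174) = 0.1267 lbf/ft^2

0.1267 lbf/ft^2


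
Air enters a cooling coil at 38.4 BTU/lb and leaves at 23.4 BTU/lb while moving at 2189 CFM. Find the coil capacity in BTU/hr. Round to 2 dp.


Q = 4.5 * 2189 * (38.4 - 23.4) = 147757.50 BTU/hr

147757.50 BTU/hr


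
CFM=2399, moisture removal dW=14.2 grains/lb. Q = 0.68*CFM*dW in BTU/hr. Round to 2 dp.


Q = 0.68 * 2399 * 14.2 = 23164.74 BTU/hr

23164.74 BTU/hr


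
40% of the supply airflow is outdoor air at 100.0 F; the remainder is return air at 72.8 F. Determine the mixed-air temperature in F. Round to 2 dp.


T_mix = 0.4*100.0 + 0.6*72.8 = 83.68 F

83.68 F


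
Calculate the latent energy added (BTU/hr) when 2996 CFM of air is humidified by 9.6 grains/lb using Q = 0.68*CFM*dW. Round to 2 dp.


Q = 0.68 * 2996 * 9.6 = 19557.89 BTU/hr

19557.89 BTU/hr


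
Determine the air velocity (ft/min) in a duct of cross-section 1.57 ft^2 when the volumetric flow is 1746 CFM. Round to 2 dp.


V = 1746 / 1.57 = 1112.10 ft/min

1112.10 ft/min


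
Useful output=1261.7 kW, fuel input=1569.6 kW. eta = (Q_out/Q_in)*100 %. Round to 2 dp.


eta = (1261.7/1569.6)*100 = 80.38 %

80.38 %


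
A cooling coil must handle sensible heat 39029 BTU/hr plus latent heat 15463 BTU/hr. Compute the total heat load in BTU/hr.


Qt = 39029 + 15463 = 54492 BTU/hr

54492 BTU/hr


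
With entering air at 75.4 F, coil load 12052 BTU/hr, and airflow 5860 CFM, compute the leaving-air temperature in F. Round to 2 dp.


dT = 12052/(1.08*5860) = 1.9043
T_leave = 75.4 - 1.9043 = 73.50 F

73.50 F


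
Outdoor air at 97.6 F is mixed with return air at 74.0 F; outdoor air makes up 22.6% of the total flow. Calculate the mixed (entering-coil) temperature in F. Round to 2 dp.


T_mix = 74.0 + (22.6/100)*(97.6-74.0) = 79.33 F

79.33 F


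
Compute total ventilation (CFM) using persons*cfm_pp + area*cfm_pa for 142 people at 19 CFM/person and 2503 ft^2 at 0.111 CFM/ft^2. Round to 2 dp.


Total = 142*19 + 2503*0.111 = 2975.83 CFM

2975.83 CFM


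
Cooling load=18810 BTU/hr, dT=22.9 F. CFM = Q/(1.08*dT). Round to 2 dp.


CFM = 18810 / (1.08 * 22.9) = 760.55

760.55 CFM


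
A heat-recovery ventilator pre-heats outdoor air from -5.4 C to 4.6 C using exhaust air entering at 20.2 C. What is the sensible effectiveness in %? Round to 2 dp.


eff = (4.6-(-5.4))/(20.2-(-5.4))*100 = 39.06 %

39.06 %


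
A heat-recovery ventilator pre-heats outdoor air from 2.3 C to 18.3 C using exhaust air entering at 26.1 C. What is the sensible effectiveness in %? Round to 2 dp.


eff = (18.3-2.3)/(26.1-2.3)*100 = 67.23 %

67.23 %


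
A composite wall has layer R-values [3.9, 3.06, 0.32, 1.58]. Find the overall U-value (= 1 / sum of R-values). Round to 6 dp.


R_total = 3.9 + 3.06 + 0.32 + 1.58 = 8.86
U = 1/8.86 = 0.112867

0.112867


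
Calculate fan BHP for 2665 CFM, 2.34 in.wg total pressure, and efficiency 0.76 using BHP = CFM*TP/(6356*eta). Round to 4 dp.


BHP = 2665 * 2.34 / (6356 * 0.76) = 1.2910 hp

1.2910 hp


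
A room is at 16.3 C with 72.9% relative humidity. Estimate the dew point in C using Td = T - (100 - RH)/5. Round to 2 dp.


Td = 16.3 - (100-72.9)/5 = 10.88 C

10.88 C


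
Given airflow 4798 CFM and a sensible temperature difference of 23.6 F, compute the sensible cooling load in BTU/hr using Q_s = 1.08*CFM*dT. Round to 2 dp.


Q = 1.08 * 4798 * 23.6 = 122291.42 BTU/hr

122291.42 BTU/hr


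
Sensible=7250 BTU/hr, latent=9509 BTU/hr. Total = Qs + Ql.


Qt = 7250 + 9509 = 16759 BTU/hr

16759 BTU/hr


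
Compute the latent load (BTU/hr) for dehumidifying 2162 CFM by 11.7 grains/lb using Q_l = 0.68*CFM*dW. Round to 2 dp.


Q = 0.68 * 2162 * 11.7 = 17200.87 BTU/hr

17200.87 BTU/hr


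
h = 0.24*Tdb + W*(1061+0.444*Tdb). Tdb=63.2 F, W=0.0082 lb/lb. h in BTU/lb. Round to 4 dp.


h = 0.24*63.2 + 0.0082*(1061+0.444*63.2) = 24.0983 BTU/lb

24.0983 BTU/lb


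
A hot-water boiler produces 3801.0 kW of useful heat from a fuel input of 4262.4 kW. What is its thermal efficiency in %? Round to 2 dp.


eta = (3801.0/4262.4)*100 = 89.18 %

89.18 %


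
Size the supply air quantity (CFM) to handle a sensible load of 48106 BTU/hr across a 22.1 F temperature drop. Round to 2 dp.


CFM = 48106 / (1.08 * 22.1) = 2015.50

2015.50 CFM


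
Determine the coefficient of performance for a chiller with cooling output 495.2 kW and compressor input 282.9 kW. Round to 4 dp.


COP = 495.2 / 282.9 = 1.7504

1.7504


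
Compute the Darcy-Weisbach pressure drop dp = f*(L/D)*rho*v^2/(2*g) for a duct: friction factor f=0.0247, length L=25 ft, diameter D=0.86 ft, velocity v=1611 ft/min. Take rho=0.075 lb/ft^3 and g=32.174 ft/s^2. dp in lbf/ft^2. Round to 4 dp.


v_fps = 1611/60 = 26.85 ft/s
dp = 0.0247*(25/0.86)*0.075*26.85^2/(2*32.174) = 0.6033 lbf/ft^2

0.6033 lbf/ft^2


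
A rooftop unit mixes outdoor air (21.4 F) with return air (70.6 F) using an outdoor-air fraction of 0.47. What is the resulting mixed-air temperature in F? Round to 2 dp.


T_mix = 0.47*21.4 + 0.53*70.6 = 47.48 F

47.48 F


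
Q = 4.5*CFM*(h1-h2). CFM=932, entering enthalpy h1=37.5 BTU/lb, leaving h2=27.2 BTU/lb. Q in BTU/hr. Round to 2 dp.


Q = 4.5 * 932 * (37.5 - 27.2) = 43198.20 BTU/hr

43198.20 BTU/hr


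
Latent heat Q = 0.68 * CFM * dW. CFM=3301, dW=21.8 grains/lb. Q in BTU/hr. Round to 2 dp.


Q = 0.68 * 3301 * 21.8 = 48934.02 BTU/hr

48934.02 BTU/hr


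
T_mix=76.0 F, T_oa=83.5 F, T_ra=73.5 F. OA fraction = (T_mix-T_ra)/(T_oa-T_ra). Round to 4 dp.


frac = (76.0 - 73.5) / (83.5 - 73.5) = 0.2500

0.2500


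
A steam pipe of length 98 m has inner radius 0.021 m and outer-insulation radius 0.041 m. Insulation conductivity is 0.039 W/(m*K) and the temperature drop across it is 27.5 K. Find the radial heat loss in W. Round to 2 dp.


Q = 2*pi*0.039*98*27.5/ln(0.041/0.021) = 987.06 W

987.06 W


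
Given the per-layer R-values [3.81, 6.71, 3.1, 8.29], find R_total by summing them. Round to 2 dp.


R_total = 3.81 + 6.71 + 3.1 + 8.29 = 21.91

21.91


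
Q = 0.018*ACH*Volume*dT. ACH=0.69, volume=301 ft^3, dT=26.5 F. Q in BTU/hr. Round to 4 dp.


Q = 0.018 * 0.69 * 301 * 26.5 = 99.0681 BTU/hr

99.0681 BTU/hr


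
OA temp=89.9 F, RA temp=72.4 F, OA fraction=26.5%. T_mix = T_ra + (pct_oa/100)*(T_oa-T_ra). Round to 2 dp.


T_mix = 72.4 + (26.5/100)*(89.9-72.4) = 77.04 F

77.04 F


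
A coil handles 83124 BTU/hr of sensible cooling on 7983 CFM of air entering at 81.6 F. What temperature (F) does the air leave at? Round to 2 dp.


dT = 83124/(1.08*7983) = 9.6413
T_leave = 81.6 - 9.6413 = 71.96 F

71.96 F


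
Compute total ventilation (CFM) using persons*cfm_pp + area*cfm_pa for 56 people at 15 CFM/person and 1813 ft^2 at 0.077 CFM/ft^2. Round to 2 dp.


Total = 56*15 + 1813*0.077 = 979.60 CFM

979.60 CFM


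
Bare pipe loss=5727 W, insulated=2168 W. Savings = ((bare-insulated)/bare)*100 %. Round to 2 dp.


Savings = ((5727-2168)/5727)*100 = 62.14 %

62.14 %


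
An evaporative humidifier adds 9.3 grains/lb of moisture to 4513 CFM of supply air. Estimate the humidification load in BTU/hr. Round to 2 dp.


Q = 0.68 * 4513 * 9.3 = 28540.21 BTU/hr

28540.21 BTU/hr


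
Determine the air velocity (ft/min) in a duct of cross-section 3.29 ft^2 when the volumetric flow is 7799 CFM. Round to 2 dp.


V = 7799 / 3.29 = 2370.52 ft/min

2370.52 ft/min


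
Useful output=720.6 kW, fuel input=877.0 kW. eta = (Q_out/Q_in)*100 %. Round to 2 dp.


eta = (720.6/877.0)*100 = 82.17 %

82.17 %


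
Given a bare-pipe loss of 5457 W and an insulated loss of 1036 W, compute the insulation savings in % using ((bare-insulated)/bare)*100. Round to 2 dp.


Savings = ((5457-1036)/5457)*100 = 81.02 %

81.02 %


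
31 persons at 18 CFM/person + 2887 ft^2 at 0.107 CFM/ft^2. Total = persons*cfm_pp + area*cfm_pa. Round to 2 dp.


Total = 31*18 + 2887*0.107 = 866.91 CFM

866.91 CFM


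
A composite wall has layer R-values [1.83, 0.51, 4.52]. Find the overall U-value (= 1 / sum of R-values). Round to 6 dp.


R_total = 1.83 + 0.51 + 4.52 = 6.86
U = 1/6.86 = 0.145773

0.145773


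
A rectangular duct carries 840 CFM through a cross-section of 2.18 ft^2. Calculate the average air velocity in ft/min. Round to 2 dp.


V = 840 / 2.18 = 385.32 ft/min

385.32 ft/min


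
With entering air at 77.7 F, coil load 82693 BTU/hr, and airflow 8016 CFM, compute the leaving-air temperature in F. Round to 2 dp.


dT = 82693/(1.08*8016) = 9.5518
T_leave = 77.7 - 9.5518 = 68.15 F

68.15 F


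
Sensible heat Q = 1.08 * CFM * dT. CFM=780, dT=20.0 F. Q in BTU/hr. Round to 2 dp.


Q = 1.08 * 780 * 20.0 = 16848.00 BTU/hr

16848.00 BTU/hr


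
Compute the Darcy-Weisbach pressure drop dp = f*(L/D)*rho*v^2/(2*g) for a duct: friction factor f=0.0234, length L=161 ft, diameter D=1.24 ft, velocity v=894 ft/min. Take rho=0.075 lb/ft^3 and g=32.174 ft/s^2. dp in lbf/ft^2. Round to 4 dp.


v_fps = 894/60 = 14.9 ft/s
dp = 0.0234*(161/1.24)*0.075*14.9^2/(2*32.174) = 0.7862 lbf/ft^2

0.7862 lbf/ft^2


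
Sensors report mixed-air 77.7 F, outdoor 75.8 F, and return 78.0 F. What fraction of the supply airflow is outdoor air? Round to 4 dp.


frac = (77.7 - 78.0) / (75.8 - 78.0) = 0.1364

0.1364


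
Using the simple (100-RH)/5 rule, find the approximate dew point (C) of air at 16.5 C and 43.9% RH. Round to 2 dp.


Td = 16.5 - (100-43.9)/5 = 5.28 C

5.28 C


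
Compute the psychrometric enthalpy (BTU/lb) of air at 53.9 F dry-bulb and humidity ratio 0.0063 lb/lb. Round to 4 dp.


h = 0.24*53.9 + 0.0063*(1061+0.444*53.9) = 19.7711 BTU/lb

19.7711 BTU/lb


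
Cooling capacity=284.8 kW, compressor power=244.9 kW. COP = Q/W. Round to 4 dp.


COP = 284.8 / 244.9 = 1.1629

1.1629


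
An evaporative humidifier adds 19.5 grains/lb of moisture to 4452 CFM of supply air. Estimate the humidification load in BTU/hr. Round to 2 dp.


Q = 0.68 * 4452 * 19.5 = 59033.52 BTU/hr

59033.52 BTU/hr


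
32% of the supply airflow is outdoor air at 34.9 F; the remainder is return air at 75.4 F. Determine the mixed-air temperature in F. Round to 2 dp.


T_mix = 0.32*34.9 + 0.68*75.4 = 62.44 F

62.44 F


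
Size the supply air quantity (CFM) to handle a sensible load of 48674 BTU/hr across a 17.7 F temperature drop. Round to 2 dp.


CFM = 48674 / (1.08 * 17.7) = 2546.24

2546.24 CFM


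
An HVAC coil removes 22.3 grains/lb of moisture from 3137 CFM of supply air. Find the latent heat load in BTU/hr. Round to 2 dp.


Q = 0.68 * 3137 * 22.3 = 47569.47 BTU/hr

47569.47 BTU/hr


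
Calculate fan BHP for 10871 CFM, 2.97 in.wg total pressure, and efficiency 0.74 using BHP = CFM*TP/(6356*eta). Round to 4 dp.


BHP = 10871 * 2.97 / (6356 * 0.74) = 6.8645 hp

6.8645 hp


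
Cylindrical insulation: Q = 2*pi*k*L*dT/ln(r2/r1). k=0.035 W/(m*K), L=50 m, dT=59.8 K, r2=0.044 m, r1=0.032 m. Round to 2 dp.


Q = 2*pi*0.035*50*59.8/ln(0.044/0.032) = 2064.78 W

2064.78 W


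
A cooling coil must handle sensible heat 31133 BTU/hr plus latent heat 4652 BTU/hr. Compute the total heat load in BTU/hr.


Qt = 31133 + 4652 = 35785 BTU/hr

35785 BTU/hr


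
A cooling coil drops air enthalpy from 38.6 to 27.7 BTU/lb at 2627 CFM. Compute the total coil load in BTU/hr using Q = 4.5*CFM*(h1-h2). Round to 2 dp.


Q = 4.5 * 2627 * (38.6 - 27.7) = 128854.35 BTU/hr

128854.35 BTU/hr


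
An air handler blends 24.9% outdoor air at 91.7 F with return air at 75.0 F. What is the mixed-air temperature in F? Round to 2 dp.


T_mix = 75.0 + (24.9/100)*(91.7-75.0) = 79.16 F

79.16 F


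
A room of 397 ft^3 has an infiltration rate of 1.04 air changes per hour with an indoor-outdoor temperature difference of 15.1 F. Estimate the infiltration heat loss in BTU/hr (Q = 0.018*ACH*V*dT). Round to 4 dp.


Q = 0.018 * 1.04 * 397 * 15.1 = 112.2208 BTU/hr

112.2208 BTU/hr


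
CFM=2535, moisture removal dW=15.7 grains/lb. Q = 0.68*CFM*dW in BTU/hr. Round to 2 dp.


Q = 0.68 * 2535 * 15.7 = 27063.66 BTU/hr

27063.66 BTU/hr


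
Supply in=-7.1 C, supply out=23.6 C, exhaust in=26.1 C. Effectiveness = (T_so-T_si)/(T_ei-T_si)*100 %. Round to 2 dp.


eff = (23.6-(-7.1))/(26.1-(-7.1))*100 = 92.47 %

92.47 %


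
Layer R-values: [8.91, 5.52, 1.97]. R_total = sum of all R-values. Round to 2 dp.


R_total = 8.91 + 5.52 + 1.97 = 16.40

16.40


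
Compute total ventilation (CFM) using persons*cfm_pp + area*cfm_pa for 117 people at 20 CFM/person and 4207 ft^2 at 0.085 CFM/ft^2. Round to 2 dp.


Total = 117*20 + 4207*0.085 = 2697.60 CFM

2697.60 CFM


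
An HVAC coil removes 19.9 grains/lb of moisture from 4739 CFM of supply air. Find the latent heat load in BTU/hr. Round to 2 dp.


Q = 0.68 * 4739 * 19.9 = 64128.15 BTU/hr

64128.15 BTU/hr


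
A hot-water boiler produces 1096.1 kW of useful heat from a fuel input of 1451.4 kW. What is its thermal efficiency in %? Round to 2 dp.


eta = (1096.1/1451.4)*100 = 75.52 %

75.52 %


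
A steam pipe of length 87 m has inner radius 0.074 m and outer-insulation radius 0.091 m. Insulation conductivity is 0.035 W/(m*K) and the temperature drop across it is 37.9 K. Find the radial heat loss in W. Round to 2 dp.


Q = 2*pi*0.035*87*37.9/ln(0.091/0.074) = 3506.45 W

3506.45 W


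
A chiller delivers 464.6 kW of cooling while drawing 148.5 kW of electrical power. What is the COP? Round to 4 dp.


COP = 464.6 / 148.5 = 3.1286

3.1286


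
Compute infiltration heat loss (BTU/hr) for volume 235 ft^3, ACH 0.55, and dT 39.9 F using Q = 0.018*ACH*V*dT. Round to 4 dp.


Q = 0.018 * 0.55 * 235 * 39.9 = 92.8274 BTU/hr

92.8274 BTU/hr


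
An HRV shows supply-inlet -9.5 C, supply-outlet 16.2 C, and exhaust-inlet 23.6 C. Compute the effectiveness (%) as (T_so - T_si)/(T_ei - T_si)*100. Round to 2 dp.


eff = (16.2-(-9.5))/(23.6-(-9.5))*100 = 77.64 %

77.64 %


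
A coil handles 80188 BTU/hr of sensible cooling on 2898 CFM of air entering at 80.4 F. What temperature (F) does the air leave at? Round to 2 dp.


dT = 80188/(1.08*2898) = 25.6205
T_leave = 80.4 - 25.6205 = 54.78 F

54.78 F


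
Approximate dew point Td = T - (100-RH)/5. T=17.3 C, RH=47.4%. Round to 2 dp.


Td = 17.3 - (100-47.4)/5 = 6.78 C

6.78 C


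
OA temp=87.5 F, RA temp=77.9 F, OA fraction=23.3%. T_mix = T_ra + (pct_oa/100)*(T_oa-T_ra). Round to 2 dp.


T_mix = 77.9 + (23.3/100)*(87.5-77.9) = 80.14 F

80.14 F


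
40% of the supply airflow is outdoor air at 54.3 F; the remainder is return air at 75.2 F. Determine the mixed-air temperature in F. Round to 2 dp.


T_mix = 0.4*54.3 + 0.6*75.2 = 66.84 F

66.84 F


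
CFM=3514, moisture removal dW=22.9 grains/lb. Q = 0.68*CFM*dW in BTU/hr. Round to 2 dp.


Q = 0.68 * 3514 * 22.9 = 54720.01 BTU/hr

54720.01 BTU/hr


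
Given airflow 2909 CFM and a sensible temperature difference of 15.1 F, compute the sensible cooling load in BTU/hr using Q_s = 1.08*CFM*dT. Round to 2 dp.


Q = 1.08 * 2909 * 15.1 = 47439.97 BTU/hr

47439.97 BTU/hr


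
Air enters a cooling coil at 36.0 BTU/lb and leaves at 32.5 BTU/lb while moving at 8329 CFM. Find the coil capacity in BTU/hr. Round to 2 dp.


Q = 4.5 * 8329 * (36.0 - 32.5) = 131181.75 BTU/hr

131181.75 BTU/hr


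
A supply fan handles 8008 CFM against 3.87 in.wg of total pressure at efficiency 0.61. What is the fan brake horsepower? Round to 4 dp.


BHP = 8008 * 3.87 / (6356 * 0.61) = 7.9932 hp

7.9932 hp


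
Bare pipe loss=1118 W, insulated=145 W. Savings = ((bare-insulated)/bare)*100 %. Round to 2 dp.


Savings = ((1118-145)/1118)*100 = 87.03 %

87.03 %


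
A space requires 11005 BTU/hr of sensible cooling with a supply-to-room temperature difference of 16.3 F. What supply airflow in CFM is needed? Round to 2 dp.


CFM = 11005 / (1.08 * 16.3) = 625.14

625.14 CFM


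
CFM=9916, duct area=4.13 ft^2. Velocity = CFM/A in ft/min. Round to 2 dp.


V = 9916 / 4.13 = 2400.97 ft/min

2400.97 ft/min


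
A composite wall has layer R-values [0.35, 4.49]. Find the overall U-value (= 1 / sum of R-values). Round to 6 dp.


R_total = 0.35 + 4.49 = 4.84
U = 1/4.84 = 0.206612

0.206612


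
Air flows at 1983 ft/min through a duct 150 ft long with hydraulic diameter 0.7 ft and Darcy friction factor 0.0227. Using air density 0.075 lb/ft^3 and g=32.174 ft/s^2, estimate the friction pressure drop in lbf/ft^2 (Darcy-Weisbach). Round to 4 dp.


v_fps = 1983/60 = 33.05 ft/s
dp = 0.0227*(150/0.7)*0.075*33.05^2/(2*32.174) = 6.1928 lbf/ft^2

6.1928 lbf/ft^2


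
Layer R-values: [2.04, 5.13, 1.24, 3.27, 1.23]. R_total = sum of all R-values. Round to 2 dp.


R_total = 2.04 + 5.13 + 1.24 + 3.27 + 1.23 = 12.91

12.91


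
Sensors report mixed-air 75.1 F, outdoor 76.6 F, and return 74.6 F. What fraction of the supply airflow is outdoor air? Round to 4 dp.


frac = (75.1 - 74.6) / (76.6 - 74.6) = 0.2500

0.2500


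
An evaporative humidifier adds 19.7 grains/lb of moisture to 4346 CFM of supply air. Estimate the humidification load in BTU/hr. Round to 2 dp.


Q = 0.68 * 4346 * 19.7 = 58219.02 BTU/hr

58219.02 BTU/hr


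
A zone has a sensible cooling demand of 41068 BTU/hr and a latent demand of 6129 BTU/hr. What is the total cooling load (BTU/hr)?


Qt = 41068 + 6129 = 47197 BTU/hr

47197 BTU/hr


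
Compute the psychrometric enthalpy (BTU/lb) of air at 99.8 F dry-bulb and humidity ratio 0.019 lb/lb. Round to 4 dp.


h = 0.24*99.8 + 0.019*(1061+0.444*99.8) = 44.9529 BTU/lb

44.9529 BTU/lb


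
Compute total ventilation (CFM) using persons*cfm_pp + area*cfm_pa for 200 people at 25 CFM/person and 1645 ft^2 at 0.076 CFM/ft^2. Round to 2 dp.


Total = 200*25 + 1645*0.076 = 5125.02 CFM

5125.02 CFM


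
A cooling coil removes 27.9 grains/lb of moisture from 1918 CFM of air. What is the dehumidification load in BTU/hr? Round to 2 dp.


Q = 0.68 * 1918 * 27.9 = 36388.30 BTU/hr

36388.30 BTU/hr


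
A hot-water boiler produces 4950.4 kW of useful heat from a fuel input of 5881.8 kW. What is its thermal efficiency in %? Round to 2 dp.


eta = (4950.4/5881.8)*100 = 84.16 %

84.16 %


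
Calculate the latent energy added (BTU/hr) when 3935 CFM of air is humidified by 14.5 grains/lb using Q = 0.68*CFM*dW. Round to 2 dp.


Q = 0.68 * 3935 * 14.5 = 38799.10 BTU/hr

38799.10 BTU/hr


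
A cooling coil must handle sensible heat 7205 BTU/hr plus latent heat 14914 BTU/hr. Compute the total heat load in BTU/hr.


Qt = 7205 + 14914 = 22119 BTU/hr

22119 BTU/hr


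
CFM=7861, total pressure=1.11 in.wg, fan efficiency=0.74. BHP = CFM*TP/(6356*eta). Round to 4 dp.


BHP = 7861 * 1.11 / (6356 * 0.74) = 1.8552 hp

1.8552 hp


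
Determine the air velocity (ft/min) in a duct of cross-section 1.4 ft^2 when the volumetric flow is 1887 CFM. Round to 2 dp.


V = 1887 / 1.4 = 1347.86 ft/min

1347.86 ft/min


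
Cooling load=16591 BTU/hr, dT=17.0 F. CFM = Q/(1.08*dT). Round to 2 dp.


CFM = 16591 / (1.08 * 17.0) = 903.65

903.65 CFM


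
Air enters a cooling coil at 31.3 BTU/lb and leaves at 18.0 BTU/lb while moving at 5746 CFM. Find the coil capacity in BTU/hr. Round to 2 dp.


Q = 4.5 * 5746 * (31.3 - 18.0) = 343898.10 BTU/hr

343898.10 BTU/hr


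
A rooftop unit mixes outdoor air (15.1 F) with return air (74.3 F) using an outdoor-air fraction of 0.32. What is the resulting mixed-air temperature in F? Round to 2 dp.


T_mix = 0.32*15.1 + 0.68*74.3 = 55.36 F

55.36 F


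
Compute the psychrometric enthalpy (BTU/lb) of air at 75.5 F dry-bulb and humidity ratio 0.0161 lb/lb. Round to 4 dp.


h = 0.24*75.5 + 0.0161*(1061+0.444*75.5) = 35.7418 BTU/lb

35.7418 BTU/lb


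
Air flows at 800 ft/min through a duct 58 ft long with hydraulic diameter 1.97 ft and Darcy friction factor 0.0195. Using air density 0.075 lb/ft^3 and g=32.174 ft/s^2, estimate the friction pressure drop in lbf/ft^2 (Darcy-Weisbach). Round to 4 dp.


v_fps = 800/60 = 13.3333 ft/s
dp = 0.0195*(58/1.97)*0.075*13.3333^2/(2*32.174) = 0.1190 lbf/ft^2

0.1190 lbf/ft^2


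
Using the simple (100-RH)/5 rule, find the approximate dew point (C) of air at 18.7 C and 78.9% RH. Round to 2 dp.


Td = 18.7 - (100-78.9)/5 = 14.48 C

14.48 C


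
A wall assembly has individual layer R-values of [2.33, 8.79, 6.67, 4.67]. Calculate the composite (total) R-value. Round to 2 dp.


R_total = 2.33 + 8.79 + 6.67 + 4.67 = 22.46

22.46


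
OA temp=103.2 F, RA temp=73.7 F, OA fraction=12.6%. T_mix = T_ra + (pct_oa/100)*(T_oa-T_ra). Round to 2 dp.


T_mix = 73.7 + (12.6/100)*(103.2-73.7) = 77.42 F

77.42 F


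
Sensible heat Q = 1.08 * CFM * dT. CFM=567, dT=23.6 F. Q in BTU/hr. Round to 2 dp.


Q = 1.08 * 567 * 23.6 = 14451.70 BTU/hr

14451.70 BTU/hr


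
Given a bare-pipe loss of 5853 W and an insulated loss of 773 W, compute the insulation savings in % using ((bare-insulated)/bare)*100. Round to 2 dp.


Savings = ((5853-773)/5853)*100 = 86.79 %

86.79 %


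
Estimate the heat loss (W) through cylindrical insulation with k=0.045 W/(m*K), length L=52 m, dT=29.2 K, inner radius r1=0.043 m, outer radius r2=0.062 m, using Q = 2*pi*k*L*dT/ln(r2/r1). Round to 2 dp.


Q = 2*pi*0.045*52*29.2/ln(0.062/0.043) = 1173.21 W

1173.21 W


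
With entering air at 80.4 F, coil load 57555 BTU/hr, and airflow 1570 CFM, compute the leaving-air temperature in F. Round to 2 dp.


dT = 57555/(1.08*1570) = 33.9437
T_leave = 80.4 - 33.9437 = 46.46 F

46.46 F


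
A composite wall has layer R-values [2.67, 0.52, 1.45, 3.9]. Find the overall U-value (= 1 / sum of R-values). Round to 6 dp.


R_total = 2.67 + 0.52 + 1.45 + 3.9 = 8.54
U = 1/8.54 = 0.117096

0.117096


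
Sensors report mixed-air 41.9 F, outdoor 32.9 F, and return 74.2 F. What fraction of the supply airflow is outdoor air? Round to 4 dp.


frac = (41.9 - 74.2) / (32.9 - 74.2) = 0.7821

0.7821


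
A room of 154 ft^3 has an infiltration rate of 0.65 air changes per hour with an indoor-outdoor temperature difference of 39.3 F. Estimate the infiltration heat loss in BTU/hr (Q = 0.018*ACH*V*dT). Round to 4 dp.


Q = 0.018 * 0.65 * 154 * 39.3 = 70.8107 BTU/hr

70.8107 BTU/hr


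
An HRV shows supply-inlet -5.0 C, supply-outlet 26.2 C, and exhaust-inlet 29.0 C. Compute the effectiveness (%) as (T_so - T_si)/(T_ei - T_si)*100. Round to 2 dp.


eff = (26.2-(-5.0))/(29.0-(-5.0))*100 = 91.76 %

91.76 %


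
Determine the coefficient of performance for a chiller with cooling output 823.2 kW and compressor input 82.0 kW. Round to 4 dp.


COP = 823.2 / 82.0 = 10.0390

10.0390


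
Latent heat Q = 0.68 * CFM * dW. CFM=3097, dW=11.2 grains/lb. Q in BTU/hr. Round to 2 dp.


Q = 0.68 * 3097 * 11.2 = 23586.75 BTU/hr

23586.75 BTU/hr


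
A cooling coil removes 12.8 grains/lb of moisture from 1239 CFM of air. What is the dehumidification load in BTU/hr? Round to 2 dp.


Q = 0.68 * 1239 * 12.8 = 10784.26 BTU/hr

10784.26 BTU/hr


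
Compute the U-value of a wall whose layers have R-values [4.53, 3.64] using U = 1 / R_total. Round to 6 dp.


R_total = 4.53 + 3.64 = 8.17
U = 1/8.17 = 0.122399

0.122399


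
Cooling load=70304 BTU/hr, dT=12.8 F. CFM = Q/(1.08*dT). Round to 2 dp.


CFM = 70304 / (1.08 * 12.8) = 5085.65

5085.65 CFM


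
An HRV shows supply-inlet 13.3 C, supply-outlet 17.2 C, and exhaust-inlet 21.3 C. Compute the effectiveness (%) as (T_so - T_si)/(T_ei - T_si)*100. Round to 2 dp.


eff = (17.2-13.3)/(21.3-13.3)*100 = 48.75 %

48.75 %


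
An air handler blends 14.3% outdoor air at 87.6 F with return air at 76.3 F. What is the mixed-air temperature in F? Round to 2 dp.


T_mix = 76.3 + (14.3/100)*(87.6-76.3) = 77.92 F

77.92 F


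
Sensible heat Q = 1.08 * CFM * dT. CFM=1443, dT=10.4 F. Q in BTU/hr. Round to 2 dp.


Q = 1.08 * 1443 * 10.4 = 16207.78 BTU/hr

16207.78 BTU/hr


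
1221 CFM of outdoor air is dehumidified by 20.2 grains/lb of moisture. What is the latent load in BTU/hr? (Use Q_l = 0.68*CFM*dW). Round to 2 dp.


Q = 0.68 * 1221 * 20.2 = 16771.66 BTU/hr

16771.66 BTU/hr


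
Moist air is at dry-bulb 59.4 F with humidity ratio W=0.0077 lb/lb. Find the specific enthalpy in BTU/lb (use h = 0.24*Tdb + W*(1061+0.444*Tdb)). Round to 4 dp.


h = 0.24*59.4 + 0.0077*(1061+0.444*59.4) = 22.6288 BTU/lb

22.6288 BTU/lb


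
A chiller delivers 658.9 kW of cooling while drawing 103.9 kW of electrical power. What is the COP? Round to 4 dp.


COP = 658.9 / 103.9 = 6.3417

6.3417


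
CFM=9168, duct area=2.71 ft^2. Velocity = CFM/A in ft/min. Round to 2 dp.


V = 9168 / 2.71 = 3383.03 ft/min

3383.03 ft/min


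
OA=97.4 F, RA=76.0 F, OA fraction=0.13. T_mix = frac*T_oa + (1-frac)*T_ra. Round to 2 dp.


T_mix = 0.13*97.4 + 0.87*76.0 = 78.78 F

78.78 F


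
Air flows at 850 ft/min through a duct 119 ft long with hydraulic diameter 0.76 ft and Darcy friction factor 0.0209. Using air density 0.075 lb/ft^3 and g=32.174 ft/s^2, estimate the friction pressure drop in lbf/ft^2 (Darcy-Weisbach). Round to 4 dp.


v_fps = 850/60 = 14.1667 ft/s
dp = 0.0209*(119/0.76)*0.075*14.1667^2/(2*32.174) = 0.7655 lbf/ft^2

0.7655 lbf/ft^2


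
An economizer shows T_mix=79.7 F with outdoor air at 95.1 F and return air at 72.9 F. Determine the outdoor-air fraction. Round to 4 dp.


frac = (79.7 - 72.9) / (95.1 - 72.9) = 0.3063

0.3063


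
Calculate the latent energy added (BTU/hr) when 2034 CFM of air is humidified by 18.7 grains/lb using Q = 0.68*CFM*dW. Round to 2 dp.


Q = 0.68 * 2034 * 18.7 = 25864.34 BTU/hr

25864.34 BTU/hr


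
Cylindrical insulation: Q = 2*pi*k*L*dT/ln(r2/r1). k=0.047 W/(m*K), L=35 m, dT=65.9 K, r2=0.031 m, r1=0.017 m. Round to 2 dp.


Q = 2*pi*0.047*35*65.9/ln(0.031/0.017) = 1133.76 W

1133.76 W


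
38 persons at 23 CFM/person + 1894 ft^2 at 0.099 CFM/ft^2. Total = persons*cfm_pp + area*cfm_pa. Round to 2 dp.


Total = 38*23 + 1894*0.099 = 1061.51 CFM

1061.51 CFM


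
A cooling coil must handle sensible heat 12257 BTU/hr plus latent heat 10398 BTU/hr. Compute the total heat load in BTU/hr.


Qt = 12257 + 10398 = 22655 BTU/hr

22655 BTU/hr


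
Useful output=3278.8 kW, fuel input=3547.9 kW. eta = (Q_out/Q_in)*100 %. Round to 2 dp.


eta = (3278.8/3547.9)*100 = 92.42 %

92.42 %


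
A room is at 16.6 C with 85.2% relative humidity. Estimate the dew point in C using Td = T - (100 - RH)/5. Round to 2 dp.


Td = 16.6 - (100-85.2)/5 = 13.64 C

13.64 C


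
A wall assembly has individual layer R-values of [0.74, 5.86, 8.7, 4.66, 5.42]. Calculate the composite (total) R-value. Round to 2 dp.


R_total = 0.74 + 5.86 + 8.7 + 4.66 + 5.42 = 25.38

25.38


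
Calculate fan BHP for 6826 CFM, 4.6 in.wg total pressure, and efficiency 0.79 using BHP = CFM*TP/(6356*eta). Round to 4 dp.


BHP = 6826 * 4.6 / (6356 * 0.79) = 6.2534 hp

6.2534 hp


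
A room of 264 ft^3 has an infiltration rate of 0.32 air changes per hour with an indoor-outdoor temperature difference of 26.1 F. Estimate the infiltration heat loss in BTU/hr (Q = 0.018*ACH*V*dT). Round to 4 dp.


Q = 0.018 * 0.32 * 264 * 26.1 = 39.6887 BTU/hr

39.6887 BTU/hr


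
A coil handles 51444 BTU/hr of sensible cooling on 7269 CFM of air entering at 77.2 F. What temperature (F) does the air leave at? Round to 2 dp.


dT = 51444/(1.08*7269) = 6.5529
T_leave = 77.2 - 6.5529 = 70.65 F

70.65 F


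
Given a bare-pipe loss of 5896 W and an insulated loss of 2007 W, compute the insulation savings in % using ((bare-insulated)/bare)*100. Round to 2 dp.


Savings = ((5896-2007)/5896)*100 = 65.96 %

65.96 %


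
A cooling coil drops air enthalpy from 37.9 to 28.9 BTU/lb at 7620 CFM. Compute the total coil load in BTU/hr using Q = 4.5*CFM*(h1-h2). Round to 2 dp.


Q = 4.5 * 7620 * (37.9 - 28.9) = 308610.00 BTU/hr

308610.00 BTU/hr


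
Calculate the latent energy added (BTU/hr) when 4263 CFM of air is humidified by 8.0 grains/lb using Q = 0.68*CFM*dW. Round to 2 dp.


Q = 0.68 * 4263 * 8.0 = 23190.72 BTU/hr

23190.72 BTU/hr


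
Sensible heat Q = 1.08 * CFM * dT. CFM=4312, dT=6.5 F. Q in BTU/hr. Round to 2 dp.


Q = 1.08 * 4312 * 6.5 = 30270.24 BTU/hr

30270.24 BTU/hr


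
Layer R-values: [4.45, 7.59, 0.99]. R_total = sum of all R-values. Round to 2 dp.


R_total = 4.45 + 7.59 + 0.99 = 13.03

13.03


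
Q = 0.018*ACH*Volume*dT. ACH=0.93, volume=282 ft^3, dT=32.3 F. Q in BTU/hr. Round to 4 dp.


Q = 0.018 * 0.93 * 282 * 32.3 = 152.4780 BTU/hr

152.4780 BTU/hr


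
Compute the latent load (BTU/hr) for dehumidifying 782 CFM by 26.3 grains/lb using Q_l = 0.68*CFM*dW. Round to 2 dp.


Q = 0.68 * 782 * 26.3 = 13985.29 BTU/hr

13985.29 BTU/hr


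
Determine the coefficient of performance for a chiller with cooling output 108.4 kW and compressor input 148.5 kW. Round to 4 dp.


COP = 108.4 / 148.5 = 0.7300

0.7300


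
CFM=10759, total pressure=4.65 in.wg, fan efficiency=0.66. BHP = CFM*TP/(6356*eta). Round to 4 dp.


BHP = 10759 * 4.65 / (6356 * 0.66) = 11.9261 hp

11.9261 hp


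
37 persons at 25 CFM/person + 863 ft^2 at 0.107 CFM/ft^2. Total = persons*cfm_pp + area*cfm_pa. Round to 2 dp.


Total = 37*25 + 863*0.107 = 1017.34 CFM

1017.34 CFM


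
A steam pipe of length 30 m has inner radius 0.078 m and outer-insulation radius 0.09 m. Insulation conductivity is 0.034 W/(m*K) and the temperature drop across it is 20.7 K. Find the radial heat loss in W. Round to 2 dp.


Q = 2*pi*0.034*30*20.7/ln(0.09/0.078) = 927.06 W

927.06 W


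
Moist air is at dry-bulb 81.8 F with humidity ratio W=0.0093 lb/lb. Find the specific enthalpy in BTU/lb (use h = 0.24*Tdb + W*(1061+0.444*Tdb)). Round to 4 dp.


h = 0.24*81.8 + 0.0093*(1061+0.444*81.8) = 29.8371 BTU/lb

29.8371 BTU/lb


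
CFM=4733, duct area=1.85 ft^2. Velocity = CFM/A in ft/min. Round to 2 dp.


V = 4733 / 1.85 = 2558.38 ft/min

2558.38 ft/min


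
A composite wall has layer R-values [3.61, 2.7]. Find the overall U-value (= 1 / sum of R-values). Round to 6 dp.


R_total = 3.61 + 2.7 = 6.31
U = 1/6.31 = 0.158479

0.158479


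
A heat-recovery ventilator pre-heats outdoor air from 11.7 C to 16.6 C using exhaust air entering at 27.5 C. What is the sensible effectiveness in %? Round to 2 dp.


eff = (16.6-11.7)/(27.5-11.7)*100 = 31.01 %

31.01 %


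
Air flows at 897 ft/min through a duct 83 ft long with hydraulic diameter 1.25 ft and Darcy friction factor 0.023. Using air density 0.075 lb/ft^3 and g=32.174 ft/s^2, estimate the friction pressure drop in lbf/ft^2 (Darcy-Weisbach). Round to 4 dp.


v_fps = 897/60 = 14.95 ft/s
dp = 0.023*(83/1.25)*0.075*14.95^2/(2*32.174) = 0.3978 lbf/ft^2

0.3978 lbf/ft^2


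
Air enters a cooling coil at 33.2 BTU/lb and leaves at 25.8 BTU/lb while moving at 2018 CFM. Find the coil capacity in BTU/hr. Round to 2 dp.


Q = 4.5 * 2018 * (33.2 - 25.8) = 67199.40 BTU/hr

67199.40 BTU/hr


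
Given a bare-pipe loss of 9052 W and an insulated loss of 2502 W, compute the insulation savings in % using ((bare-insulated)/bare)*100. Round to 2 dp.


Savings = ((9052-2502)/9052)*100 = 72.36 %

72.36 %


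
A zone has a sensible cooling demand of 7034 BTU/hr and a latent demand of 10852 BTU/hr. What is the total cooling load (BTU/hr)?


Qt = 7034 + 10852 = 17886 BTU/hr

17886 BTU/hr


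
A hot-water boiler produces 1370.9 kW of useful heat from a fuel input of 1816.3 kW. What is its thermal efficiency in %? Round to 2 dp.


eta = (1370.9/1816.3)*100 = 75.48 %

75.48 %


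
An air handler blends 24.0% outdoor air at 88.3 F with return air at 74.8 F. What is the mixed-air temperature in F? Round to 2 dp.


T_mix = 74.8 + (24.0/100)*(88.3-74.8) = 78.04 F

78.04 F


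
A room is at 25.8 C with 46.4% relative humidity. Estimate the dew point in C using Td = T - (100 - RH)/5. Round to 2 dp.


Td = 25.8 - (100-46.4)/5 = 15.08 C

15.08 C


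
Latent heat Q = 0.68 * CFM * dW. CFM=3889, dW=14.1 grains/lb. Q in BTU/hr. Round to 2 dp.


Q = 0.68 * 3889 * 14.1 = 37287.73 BTU/hr

37287.73 BTU/hr


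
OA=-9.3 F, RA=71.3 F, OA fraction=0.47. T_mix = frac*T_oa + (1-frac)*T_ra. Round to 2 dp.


T_mix = 0.47*(-9.3) + 0.53*71.3 = 33.42 F

33.42 F


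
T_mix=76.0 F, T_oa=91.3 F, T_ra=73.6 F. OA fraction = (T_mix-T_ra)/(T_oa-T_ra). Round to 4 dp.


frac = (76.0 - 73.6) / (91.3 - 73.6) = 0.1356

0.1356


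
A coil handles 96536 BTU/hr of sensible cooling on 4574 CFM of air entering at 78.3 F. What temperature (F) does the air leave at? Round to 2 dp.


dT = 96536/(1.08*4574) = 19.5420
T_leave = 78.3 - 19.5420 = 58.76 F

58.76 F


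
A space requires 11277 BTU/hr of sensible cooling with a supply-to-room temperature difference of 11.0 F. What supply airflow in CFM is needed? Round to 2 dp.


CFM = 11277 / (1.08 * 11.0) = 949.24

949.24 CFM


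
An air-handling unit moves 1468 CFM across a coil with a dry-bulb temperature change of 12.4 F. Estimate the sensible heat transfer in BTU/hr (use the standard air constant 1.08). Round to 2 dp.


Q = 1.08 * 1468 * 12.4 = 19659.46 BTU/hr

19659.46 BTU/hr


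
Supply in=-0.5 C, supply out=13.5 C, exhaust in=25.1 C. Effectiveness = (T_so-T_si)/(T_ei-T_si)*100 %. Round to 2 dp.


eff = (13.5-(-0.5))/(25.1-(-0.5))*100 = 54.69 %

54.69 %


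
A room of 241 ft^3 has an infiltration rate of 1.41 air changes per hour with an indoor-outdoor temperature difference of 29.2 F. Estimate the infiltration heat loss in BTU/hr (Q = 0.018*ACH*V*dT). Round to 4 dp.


Q = 0.018 * 1.41 * 241 * 29.2 = 178.6041 BTU/hr

178.6041 BTU/hr


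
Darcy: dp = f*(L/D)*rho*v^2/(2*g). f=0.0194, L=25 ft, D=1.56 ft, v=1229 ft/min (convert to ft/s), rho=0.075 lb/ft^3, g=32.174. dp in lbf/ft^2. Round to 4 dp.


v_fps = 1229/60 = 20.4833 ft/s
dp = 0.0194*(25/1.56)*0.075*20.4833^2/(2*32.174) = 0.1520 lbf/ft^2

0.1520 lbf/ft^2


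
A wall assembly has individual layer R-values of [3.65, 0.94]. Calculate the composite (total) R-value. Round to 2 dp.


R_total = 3.65 + 0.94 = 4.59

4.59


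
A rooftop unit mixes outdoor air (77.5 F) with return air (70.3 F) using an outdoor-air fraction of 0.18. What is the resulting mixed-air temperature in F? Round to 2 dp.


T_mix = 0.18*77.5 + 0.82*70.3 = 71.60 F

71.60 F


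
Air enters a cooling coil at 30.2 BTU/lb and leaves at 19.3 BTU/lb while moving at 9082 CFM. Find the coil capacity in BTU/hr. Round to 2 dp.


Q = 4.5 * 9082 * (30.2 - 19.3) = 445472.10 BTU/hr

445472.10 BTU/hr


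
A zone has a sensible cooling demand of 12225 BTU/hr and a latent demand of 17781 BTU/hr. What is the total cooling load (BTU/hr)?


Qt = 12225 + 17781 = 30006 BTU/hr

30006 BTU/hr
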